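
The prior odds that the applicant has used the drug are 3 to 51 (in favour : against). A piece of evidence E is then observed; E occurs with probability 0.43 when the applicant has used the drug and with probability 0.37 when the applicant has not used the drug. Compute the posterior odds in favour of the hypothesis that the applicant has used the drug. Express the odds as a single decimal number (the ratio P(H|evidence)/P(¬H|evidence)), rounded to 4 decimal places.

Posterior odds ≈ 0.0684

Prior odds = 3/51 = 0.058824. In log-odds, ln(0.058824) = -2.8332.
Add log likelihood ratio: ln(1.1622) = 0.15028.
Posterior log-odds = -2.6829, so posterior odds = exp(-2.6829) = 0.068362.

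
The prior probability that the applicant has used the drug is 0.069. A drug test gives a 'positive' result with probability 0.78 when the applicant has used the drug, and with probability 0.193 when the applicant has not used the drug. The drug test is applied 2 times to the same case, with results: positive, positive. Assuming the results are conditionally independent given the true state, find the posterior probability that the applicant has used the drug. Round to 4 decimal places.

Posterior P(H) ≈ 0.5476

Let H be the event that the applicant has used the drug; start with P(H) = 0.069. P('positive'|H) = 0.78, P('positive'|¬H) = 0.193.
Update on result 1 ('positive'): P(H) ← 0.78·0.0690 / (0.78·0.0690 + 0.193·0.9310) = 0.053820/0.23350 = 0.2305.
Update on result 2 ('positive'): P(H) ← 0.78·0.2305 / (0.78·0.2305 + 0.193·0.7695) = 0.17978/0.32830 = 0.5476.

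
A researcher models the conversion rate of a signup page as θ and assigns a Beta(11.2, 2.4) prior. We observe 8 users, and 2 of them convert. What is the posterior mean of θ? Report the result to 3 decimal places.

The binomial likelihood is conjugate to the Beta prior: with 2 successes and 6 failures, the posterior is Beta(11.2+2, 2.4+6) = Beta(13.2, 8.4).
E[θ | data] = 13.2/(13.2+8.4) = 0.611.

Posterior mean ≈ 0.611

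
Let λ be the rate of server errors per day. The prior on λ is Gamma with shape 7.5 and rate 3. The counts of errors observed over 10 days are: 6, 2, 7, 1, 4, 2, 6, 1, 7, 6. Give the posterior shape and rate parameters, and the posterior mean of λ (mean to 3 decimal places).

The Poisson likelihood adds the total count to the shape and the number of exposure periods to the rate. Here ∑xᵢ = 42 and n = 10, so shape 7.5→49.5 and rate 3→13.
Posterior mean = shape/rate = 49.5/13 = 3.808.

Posterior: Gamma(shape=49.5, rate=13); mean ≈ 3.808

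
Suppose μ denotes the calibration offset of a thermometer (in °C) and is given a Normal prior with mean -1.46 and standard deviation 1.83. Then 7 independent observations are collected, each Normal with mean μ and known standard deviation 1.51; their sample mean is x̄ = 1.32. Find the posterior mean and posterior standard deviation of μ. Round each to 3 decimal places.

Prior precision 1/τ₀² = 1/1.83² = 0.298606; data precision n/σ² = 7/1.51² = 3.07004.
Posterior precision = 0.298606 + 3.07004 = 3.36865, giving posterior SD = 1/√3.36865 = 0.545.
Posterior mean = (0.298606·-1.46 + 3.07004·1.32) / 3.36865 = 1.074.

Posterior mean ≈ 1.074; posterior SD ≈ 0.545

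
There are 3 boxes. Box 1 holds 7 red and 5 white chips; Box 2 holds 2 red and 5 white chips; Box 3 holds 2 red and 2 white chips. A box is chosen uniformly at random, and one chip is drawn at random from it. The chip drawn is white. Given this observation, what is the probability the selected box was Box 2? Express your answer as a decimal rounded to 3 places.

Posterior probability ≈ 0.438

P(white|Box 1) = 0.4167; P(white|Box 2) = 0.7143; P(white|Box 3) = 0.5.
Prior × likelihood for each source: 0.333333·0.4167=0.1389, 0.333333·0.7143=0.2381, 0.333333·0.5=0.1667. Summing gives P(white) = 0.54365.
P(Box 2 | white) = 0.2381 / 0.54365 = 0.438.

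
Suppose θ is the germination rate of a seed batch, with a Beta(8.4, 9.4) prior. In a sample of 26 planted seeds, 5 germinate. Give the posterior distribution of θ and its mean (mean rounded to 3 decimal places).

Observing 5 successes and 21 failures updates Beta(8.4, 9.4) by adding the success and failure counts to the two shape parameters: α = 8.4+5 = 13.4, β = 9.4+21 = 30.4.
Posterior mean = α/(α+β) = 13.4/43.8 = 0.306.

Posterior: Beta(13.4, 30.4); mean ≈ 0.306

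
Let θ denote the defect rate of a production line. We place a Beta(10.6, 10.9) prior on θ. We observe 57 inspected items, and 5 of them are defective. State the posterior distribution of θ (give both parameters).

Posterior: Beta(15.6, 62.9)

Observing 5 successes and 52 failures updates Beta(10.6, 10.9) by adding the success and failure counts to the two shape parameters: α = 10.6+5 = 15.6, β = 10.9+52 = 62.9.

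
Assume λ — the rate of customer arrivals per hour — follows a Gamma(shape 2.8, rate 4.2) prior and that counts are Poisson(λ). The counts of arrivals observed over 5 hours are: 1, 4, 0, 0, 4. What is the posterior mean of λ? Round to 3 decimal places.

Posterior mean ≈ 1.283

Total count ∑xᵢ = 9 over n = 5 hours.
Gamma is conjugate to the Poisson likelihood: posterior is Gamma(shape = 2.8+9 = 11.8, rate = 4.2+5 = 9.2).
Posterior mean = shape/rate = 11.8/9.2 = 1.283.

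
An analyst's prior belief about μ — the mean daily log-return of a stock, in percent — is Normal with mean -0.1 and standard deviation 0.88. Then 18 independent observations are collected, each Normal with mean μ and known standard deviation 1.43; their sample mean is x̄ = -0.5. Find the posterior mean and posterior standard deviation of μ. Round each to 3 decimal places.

Posterior mean ≈ -0.449; posterior SD ≈ 0.315

Prior precision 1/τ₀² = 1/0.88² = 1.29132; data precision n/σ² = 18/1.43² = 8.80239.
Posterior precision = 1.29132 + 8.80239 = 10.0937, giving posterior SD = 1/√10.0937 = 0.315.
Posterior mean = (1.29132·-0.1 + 8.80239·-0.5) / 10.0937 = -0.449.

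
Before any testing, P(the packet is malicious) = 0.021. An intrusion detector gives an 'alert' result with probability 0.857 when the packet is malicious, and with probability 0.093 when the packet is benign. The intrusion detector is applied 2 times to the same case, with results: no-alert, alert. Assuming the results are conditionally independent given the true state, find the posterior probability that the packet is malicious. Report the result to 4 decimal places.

Posterior P(H) ≈ 0.0302

Let H be the event that the packet is malicious; start with P(H) = 0.021. P('alert'|H) = 0.857, P('alert'|¬H) = 0.093.
Update on result 1 ('no-alert'): P(H) ← 0.143·0.0210 / (0.143·0.0210 + 0.907·0.9790) = 0.0030030/0.89096 = 0.0034.
Update on result 2 ('alert'): P(H) ← 0.857·0.0034 / (0.857·0.0034 + 0.093·0.9966) = 0.0028886/0.095575 = 0.0302.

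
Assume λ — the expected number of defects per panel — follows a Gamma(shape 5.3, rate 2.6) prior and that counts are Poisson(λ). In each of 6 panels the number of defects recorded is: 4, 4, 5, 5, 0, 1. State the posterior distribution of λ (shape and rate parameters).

Posterior: Gamma(shape=24.3, rate=8.6)

Total count ∑xᵢ = 19 over n = 6 panels.
Gamma is conjugate to the Poisson likelihood: posterior is Gamma(shape = 5.3+19 = 24.3, rate = 2.6+6 = 8.6).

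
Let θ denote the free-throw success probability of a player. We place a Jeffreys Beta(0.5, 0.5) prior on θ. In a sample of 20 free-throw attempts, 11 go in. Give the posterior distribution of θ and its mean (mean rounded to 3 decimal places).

The binomial likelihood is conjugate to the Beta prior: with 11 successes and 9 failures, the posterior is Beta(0.5+11, 0.5+9) = Beta(11.5, 9.5).
Posterior mean = α/(α+β) = 11.5/21 = 0.548.

Posterior: Beta(11.5, 9.5); mean ≈ 0.548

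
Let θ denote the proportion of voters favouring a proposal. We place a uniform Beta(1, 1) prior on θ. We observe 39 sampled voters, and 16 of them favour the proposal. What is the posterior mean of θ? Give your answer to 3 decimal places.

Posterior mean ≈ 0.415

The binomial likelihood is conjugate to the Beta prior: with 16 successes and 23 failures, the posterior is Beta(1+16, 1+23) = Beta(17, 24).
E[θ | data] = 17/(17+24) = 0.415.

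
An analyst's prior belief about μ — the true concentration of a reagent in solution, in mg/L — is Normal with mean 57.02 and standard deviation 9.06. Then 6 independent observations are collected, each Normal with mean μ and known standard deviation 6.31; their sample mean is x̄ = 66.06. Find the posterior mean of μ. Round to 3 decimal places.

Posterior mean ≈ 65.384

Prior precision 1/τ₀² = 1/9.06² = 0.0121827; data precision n/σ² = 6/6.31² = 0.150693.
Posterior precision = 0.0121827 + 0.150693 = 0.162876.
Posterior mean = (0.0121827·57.02 + 0.150693·66.06) / 0.162876 = 65.384.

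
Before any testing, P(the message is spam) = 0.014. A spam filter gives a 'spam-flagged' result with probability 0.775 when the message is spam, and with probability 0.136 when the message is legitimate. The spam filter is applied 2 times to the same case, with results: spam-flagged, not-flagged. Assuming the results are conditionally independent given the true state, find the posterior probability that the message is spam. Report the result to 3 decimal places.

Posterior P(H) ≈ 0.021

Let H be the event that the message is spam; start with P(H) = 0.014. P('spam-flagged'|H) = 0.775, P('spam-flagged'|¬H) = 0.136.
Update on result 1 ('spam-flagged'): P(H) ← 0.775·0.0140 / (0.775·0.0140 + 0.136·0.9860) = 0.010850/0.14495 = 0.0749.
Update on result 2 ('not-flagged'): P(H) ← 0.225·0.0749 / (0.225·0.0749 + 0.864·0.9251) = 0.016842/0.81617 = 0.0206.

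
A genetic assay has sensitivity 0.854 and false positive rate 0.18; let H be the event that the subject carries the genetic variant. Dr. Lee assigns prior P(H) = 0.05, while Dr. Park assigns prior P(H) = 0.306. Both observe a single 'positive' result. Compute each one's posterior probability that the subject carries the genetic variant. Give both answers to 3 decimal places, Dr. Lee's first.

P('+'|H) = 0.854, P('+'|¬H) = 0.18.
Dr. Lee: numerator 0.854·0.05 = 0.042700; evidence = 0.042700+0.18·0.95 = 0.21370; posterior = 0.200.
Dr. Park: numerator 0.854·0.306 = 0.26132; evidence = 0.26132+0.18·0.694 = 0.38624; posterior = 0.677.

Dr. Lee: 0.200; Dr. Park: 0.677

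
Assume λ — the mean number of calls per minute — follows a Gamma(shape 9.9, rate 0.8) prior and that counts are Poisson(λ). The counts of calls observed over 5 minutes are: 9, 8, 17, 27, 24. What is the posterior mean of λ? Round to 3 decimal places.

Posterior mean ≈ 16.362

Total count ∑xᵢ = 85 over n = 5 minutes.
Gamma is conjugate to the Poisson likelihood: posterior is Gamma(shape = 9.9+85 = 94.9, rate = 0.8+5 = 5.8).
E[λ | data] = 94.9/5.8 = 16.362.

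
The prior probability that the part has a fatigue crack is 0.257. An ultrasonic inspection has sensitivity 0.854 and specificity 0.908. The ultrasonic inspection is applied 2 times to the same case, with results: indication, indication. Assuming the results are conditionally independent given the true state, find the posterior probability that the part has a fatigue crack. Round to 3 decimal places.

Posterior P(H) ≈ 0.968

Let H be the event that the part has a fatigue crack; start with P(H) = 0.257. P('indication'|H) = 0.854, P('indication'|¬H) = 0.092.
Update on result 1 ('indication'): P(H) ← 0.854·0.2570 / (0.854·0.2570 + 0.092·0.7430) = 0.21948/0.28783 = 0.7625.
Update on result 2 ('indication'): P(H) ← 0.854·0.7625 / (0.854·0.7625 + 0.092·0.2375) = 0.65119/0.67304 = 0.9675.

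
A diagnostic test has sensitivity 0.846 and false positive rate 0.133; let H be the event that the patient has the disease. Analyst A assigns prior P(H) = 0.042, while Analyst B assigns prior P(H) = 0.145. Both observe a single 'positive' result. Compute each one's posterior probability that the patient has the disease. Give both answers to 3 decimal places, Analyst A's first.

P('+'|H) = 0.846, P('+'|¬H) = 0.133.
Analyst A: numerator 0.846·0.042 = 0.035532; evidence = 0.035532+0.133·0.958 = 0.16295; posterior = 0.218.
Analyst B: numerator 0.846·0.145 = 0.12267; evidence = 0.12267+0.133·0.855 = 0.23639; posterior = 0.519.

Analyst A: 0.218; Analyst B: 0.519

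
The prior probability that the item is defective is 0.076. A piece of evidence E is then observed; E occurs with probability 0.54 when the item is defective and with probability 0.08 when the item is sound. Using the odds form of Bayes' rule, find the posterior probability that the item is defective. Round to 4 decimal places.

Prior odds = 0.076/(1−0.076) = 0.082251.
Likelihood ratio for E = 0.54/0.08 = 6.7500.
Posterior odds = prior odds × LR = 0.55519.
Posterior probability = odds/(1+odds) = 0.55519/1.5552 = 0.3570.

Posterior probability ≈ 0.3570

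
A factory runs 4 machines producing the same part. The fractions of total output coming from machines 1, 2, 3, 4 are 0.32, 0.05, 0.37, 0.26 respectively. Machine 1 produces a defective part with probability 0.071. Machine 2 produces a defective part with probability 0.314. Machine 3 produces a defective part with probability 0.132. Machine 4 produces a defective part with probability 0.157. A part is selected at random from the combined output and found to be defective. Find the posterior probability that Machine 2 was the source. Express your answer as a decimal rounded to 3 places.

Posterior probability ≈ 0.123

Tabulate prior·likelihood by source: [1] prior 0.32, lik 0.071, product 0.02272; [2] prior 0.05, lik 0.314, product 0.01570; [3] prior 0.37, lik 0.132, product 0.04884; [4] prior 0.26, lik 0.157, product 0.04082.
Normalizing constant = 0.12808; the posterior for Machine 2 is its product over the sum, 0.01570/0.12808 = 0.123.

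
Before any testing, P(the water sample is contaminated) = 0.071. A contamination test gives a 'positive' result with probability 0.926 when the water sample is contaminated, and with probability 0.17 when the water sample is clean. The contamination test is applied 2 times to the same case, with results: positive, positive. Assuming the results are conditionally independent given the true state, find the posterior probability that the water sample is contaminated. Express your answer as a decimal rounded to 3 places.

Posterior P(H) ≈ 0.694

Let H be the event that the water sample is contaminated; start with P(H) = 0.071. P('positive'|H) = 0.926, P('positive'|¬H) = 0.17.
Update on result 1 ('positive'): P(H) ← 0.926·0.0710 / (0.926·0.0710 + 0.17·0.9290) = 0.065746/0.22368 = 0.2939.
Update on result 2 ('positive'): P(H) ← 0.926·0.2939 / (0.926·0.2939 + 0.17·0.7061) = 0.27218/0.39221 = 0.6940.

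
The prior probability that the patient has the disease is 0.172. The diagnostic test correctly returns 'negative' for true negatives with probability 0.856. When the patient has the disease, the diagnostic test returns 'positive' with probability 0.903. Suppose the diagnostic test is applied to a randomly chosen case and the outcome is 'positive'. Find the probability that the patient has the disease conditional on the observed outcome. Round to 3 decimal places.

Let H be the event that the patient has the disease. P(H) = 0.172, so P(¬H) = 0.828. With E the 'positive' result, P(E|H) = 0.903 and P(E|¬H) = 0.144.
P(E) = 0.903·0.172 + 0.144·0.828 = 0.15532 + 0.11923 = 0.27455.
By Bayes' theorem, P(H|E) = 0.15532 / 0.27455 = 0.566.

P(H | E) ≈ 0.566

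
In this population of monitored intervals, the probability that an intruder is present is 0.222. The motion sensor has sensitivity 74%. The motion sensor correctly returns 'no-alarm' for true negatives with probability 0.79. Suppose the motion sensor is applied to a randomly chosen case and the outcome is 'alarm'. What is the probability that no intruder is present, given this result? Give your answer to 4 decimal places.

P(¬H | E) ≈ 0.4986

Write H for 'an intruder is present'. Prior odds H:¬H = 0.222/0.778 = 0.28535. For the 'alarm' outcome, the likelihood ratio is 0.74/0.21 = 3.5238.
Posterior odds = 0.28535 × 3.5238 = 1.0055, so P(H|E) = 1.0055/(1+1.0055) = 0.5014. Then P(¬H|E) = 1 − 0.5014 = 0.4986.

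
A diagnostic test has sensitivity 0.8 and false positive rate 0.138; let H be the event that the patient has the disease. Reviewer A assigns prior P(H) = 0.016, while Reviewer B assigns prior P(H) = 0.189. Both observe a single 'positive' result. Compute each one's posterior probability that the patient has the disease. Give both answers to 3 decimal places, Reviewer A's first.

The likelihood ratio for a 'positive' result is 0.8/0.138 = 5.7971.
Reviewer A: prior odds 0.016/0.984 = 0.016260; posterior odds 0.094262; posterior probability 0.086.
Reviewer B: prior odds 0.189/0.811 = 0.23305; posterior odds 1.3510; posterior probability 0.575.

Reviewer A: 0.086; Reviewer B: 0.575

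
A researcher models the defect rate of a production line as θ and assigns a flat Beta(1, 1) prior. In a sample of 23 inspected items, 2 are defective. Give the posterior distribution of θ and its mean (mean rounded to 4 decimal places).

Posterior: Beta(3, 22); mean ≈ 0.1200

Observing 2 successes and 21 failures updates Beta(1, 1) by adding the success and failure counts to the two shape parameters: α = 1+2 = 3, β = 1+21 = 22.
E[θ | data] = 3/(3+22) = 0.1200.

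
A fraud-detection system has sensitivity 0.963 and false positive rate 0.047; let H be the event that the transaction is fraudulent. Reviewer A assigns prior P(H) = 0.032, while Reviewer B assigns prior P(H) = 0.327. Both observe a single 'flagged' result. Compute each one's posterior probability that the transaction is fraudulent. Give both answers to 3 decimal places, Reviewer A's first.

P('+'|H) = 0.963, P('+'|¬H) = 0.047.
Reviewer A: numerator 0.963·0.032 = 0.030816; evidence = 0.030816+0.047·0.968 = 0.076312; posterior = 0.404.
Reviewer B: numerator 0.963·0.327 = 0.31490; evidence = 0.31490+0.047·0.673 = 0.34653; posterior = 0.909.

Reviewer A: 0.404; Reviewer B: 0.909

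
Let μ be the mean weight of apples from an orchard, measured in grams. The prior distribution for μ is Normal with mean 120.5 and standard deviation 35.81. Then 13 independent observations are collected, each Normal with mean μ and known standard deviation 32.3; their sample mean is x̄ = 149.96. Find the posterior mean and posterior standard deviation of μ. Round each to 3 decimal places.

Prior precision 1/τ₀² = 1/35.81² = 0.00077981; data precision n/σ² = 13/32.3² = 0.0124606.
Posterior precision = 0.00077981 + 0.0124606 = 0.0132404, giving posterior SD = 1/√0.0132404 = 8.691.
Posterior mean = (0.00077981·120.5 + 0.0124606·149.96) / 0.0132404 = 148.225.

Posterior mean ≈ 148.225; posterior SD ≈ 8.691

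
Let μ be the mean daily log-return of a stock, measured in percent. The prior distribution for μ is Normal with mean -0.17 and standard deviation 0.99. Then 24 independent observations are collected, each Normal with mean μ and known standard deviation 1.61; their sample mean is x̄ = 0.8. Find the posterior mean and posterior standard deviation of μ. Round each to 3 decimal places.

With known σ, the Normal prior is conjugate. Weight on the data is w = (n/σ²)/(n/σ² + 1/τ₀²) = 9.25890/(9.25890+1.02030) = 0.90074.
Posterior mean = w·x̄ + (1−w)·μ₀ = 0.90074·0.8 + 0.099259·-0.17 = 0.704. Posterior variance = 1/(9.25890+1.02030) = 0.0972838, so SD = 0.312.

Posterior mean ≈ 0.704; posterior SD ≈ 0.312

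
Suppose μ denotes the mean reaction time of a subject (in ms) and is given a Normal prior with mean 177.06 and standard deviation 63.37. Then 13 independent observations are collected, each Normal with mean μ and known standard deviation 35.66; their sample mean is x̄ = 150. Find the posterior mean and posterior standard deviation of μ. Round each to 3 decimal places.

With known σ, the Normal prior is conjugate. Weight on the data is w = (n/σ²)/(n/σ² + 1/τ₀²) = 0.0102231/(0.0102231+0.00024902) = 0.97622.
Posterior mean = w·x̄ + (1−w)·μ₀ = 0.97622·150 + 0.023779·177.06 = 150.643. Posterior variance = 1/(0.0102231+0.00024902) = 95.4921, so SD = 9.772.

Posterior mean ≈ 150.643; posterior SD ≈ 9.772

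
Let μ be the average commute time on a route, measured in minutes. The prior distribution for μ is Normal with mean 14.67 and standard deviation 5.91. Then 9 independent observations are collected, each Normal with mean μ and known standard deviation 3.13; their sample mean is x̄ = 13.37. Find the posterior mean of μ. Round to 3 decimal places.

Prior precision 1/τ₀² = 1/5.91² = 0.0286302; data precision n/σ² = 9/3.13² = 0.918658.
Posterior precision = 0.0286302 + 0.918658 = 0.947288.
Posterior mean = (0.0286302·14.67 + 0.918658·13.37) / 0.947288 = 13.409.

Posterior mean ≈ 13.409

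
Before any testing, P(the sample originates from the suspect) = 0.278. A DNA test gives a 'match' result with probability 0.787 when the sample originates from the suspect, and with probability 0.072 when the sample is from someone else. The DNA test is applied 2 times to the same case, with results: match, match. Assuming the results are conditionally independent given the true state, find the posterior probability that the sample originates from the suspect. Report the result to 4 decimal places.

Let H be the event that the sample originates from the suspect; start with P(H) = 0.278. P('match'|H) = 0.787, P('match'|¬H) = 0.072.
Update on result 1 ('match'): P(H) ← 0.787·0.2780 / (0.787·0.2780 + 0.072·0.7220) = 0.21879/0.27077 = 0.8080.
Update on result 2 ('match'): P(H) ← 0.787·0.8080 / (0.787·0.8080 + 0.072·0.1920) = 0.63591/0.64973 = 0.9787.

Posterior P(H) ≈ 0.9787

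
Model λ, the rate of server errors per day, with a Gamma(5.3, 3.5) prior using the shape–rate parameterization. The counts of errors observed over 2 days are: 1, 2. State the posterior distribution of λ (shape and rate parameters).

The Poisson likelihood adds the total count to the shape and the number of exposure periods to the rate. Here ∑xᵢ = 3 and n = 2, so shape 5.3→8.3 and rate 3.5→5.5.

Posterior: Gamma(shape=8.3, rate=5.5)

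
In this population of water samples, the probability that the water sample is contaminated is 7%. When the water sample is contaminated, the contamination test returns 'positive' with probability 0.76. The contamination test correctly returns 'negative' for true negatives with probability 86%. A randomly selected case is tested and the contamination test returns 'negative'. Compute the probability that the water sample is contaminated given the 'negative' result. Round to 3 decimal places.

Write H for 'the water sample is contaminated'. Prior odds H:¬H = 0.07/0.93 = 0.075269. For the 'negative' outcome, the likelihood ratio is 0.24/0.86 = 0.27907.
Posterior odds = 0.075269 × 0.27907 = 0.021005, so P(H|E) = 0.021005/(1+0.021005) = 0.021.

P(H | E) ≈ 0.021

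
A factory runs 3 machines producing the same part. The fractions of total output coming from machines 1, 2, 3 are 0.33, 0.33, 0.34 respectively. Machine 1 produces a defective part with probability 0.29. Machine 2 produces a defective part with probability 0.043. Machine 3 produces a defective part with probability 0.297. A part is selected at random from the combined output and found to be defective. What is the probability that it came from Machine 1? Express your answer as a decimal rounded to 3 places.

P(defective|M1) = 0.29; P(defective|M2) = 0.043; P(defective|M3) = 0.297.
Prior × likelihood for each source: 0.33·0.29=0.09570, 0.33·0.043=0.01419, 0.34·0.297=0.1010. Summing gives P(defective) = 0.21087.
P(Machine 1 | defective) = 0.09570 / 0.21087 = 0.454.

Posterior probability ≈ 0.454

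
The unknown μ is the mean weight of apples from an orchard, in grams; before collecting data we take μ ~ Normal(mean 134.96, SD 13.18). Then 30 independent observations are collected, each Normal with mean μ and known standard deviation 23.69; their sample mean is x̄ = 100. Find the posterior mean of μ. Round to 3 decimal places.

Prior precision 1/τ₀² = 1/13.18² = 0.00575664; data precision n/σ² = 30/23.69² = 0.0534553.
Posterior precision = 0.00575664 + 0.0534553 = 0.0592120.
Posterior mean = (0.00575664·134.96 + 0.0534553·100) / 0.0592120 = 103.399.

Posterior mean ≈ 103.399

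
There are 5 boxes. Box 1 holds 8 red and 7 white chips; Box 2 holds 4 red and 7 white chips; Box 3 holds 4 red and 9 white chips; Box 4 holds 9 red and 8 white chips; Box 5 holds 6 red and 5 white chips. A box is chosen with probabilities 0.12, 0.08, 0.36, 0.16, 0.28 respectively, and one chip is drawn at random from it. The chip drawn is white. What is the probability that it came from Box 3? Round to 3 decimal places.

Tabulate prior·likelihood by source: [1] prior 0.12, lik 0.4667, product 0.05600; [2] prior 0.08, lik 0.6364, product 0.05091; [3] prior 0.36, lik 0.6923, product 0.2492; [4] prior 0.16, lik 0.4706, product 0.07529; [5] prior 0.28, lik 0.4545, product 0.1273.
Normalizing constant = 0.55871; the posterior for Box 3 is its product over the sum, 0.2492/0.55871 = 0.446.

Posterior probability ≈ 0.446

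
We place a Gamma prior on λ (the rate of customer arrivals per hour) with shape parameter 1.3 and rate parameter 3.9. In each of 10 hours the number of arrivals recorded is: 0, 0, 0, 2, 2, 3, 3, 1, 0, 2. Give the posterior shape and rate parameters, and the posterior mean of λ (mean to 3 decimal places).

Posterior: Gamma(shape=14.3, rate=13.9); mean ≈ 1.029

Total count ∑xᵢ = 13 over n = 10 hours.
Gamma is conjugate to the Poisson likelihood: posterior is Gamma(shape = 1.3+13 = 14.3, rate = 3.9+10 = 13.9).
Posterior mean = shape/rate = 14.3/13.9 = 1.029.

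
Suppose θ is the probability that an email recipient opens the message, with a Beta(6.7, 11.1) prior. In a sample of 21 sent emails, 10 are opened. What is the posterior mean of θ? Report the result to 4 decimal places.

The binomial likelihood is conjugate to the Beta prior: with 10 successes and 11 failures, the posterior is Beta(6.7+10, 11.1+11) = Beta(16.7, 22.1).
Posterior mean = α/(α+β) = 16.7/38.8 = 0.4304.

Posterior mean ≈ 0.4304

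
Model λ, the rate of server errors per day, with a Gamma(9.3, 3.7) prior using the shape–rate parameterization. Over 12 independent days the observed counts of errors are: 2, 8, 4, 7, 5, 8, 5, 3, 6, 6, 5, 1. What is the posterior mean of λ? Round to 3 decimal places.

Posterior mean ≈ 4.414

Total count ∑xᵢ = 60 over n = 12 days.
Gamma is conjugate to the Poisson likelihood: posterior is Gamma(shape = 9.3+60 = 69.3, rate = 3.7+12 = 15.7).
E[λ | data] = 69.3/15.7 = 4.414.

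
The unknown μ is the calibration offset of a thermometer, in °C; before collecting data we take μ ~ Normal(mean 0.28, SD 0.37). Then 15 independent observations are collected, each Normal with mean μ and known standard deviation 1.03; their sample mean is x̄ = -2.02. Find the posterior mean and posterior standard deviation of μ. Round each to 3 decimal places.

With known σ, the Normal prior is conjugate. Weight on the data is w = (n/σ²)/(n/σ² + 1/τ₀²) = 14.1389/(14.1389+7.30460) = 0.65936.
Posterior mean = w·x̄ + (1−w)·μ₀ = 0.65936·-2.02 + 0.34064·0.28 = -1.237. Posterior variance = 1/(14.1389+7.30460) = 0.0466341, so SD = 0.216.

Posterior mean ≈ -1.237; posterior SD ≈ 0.216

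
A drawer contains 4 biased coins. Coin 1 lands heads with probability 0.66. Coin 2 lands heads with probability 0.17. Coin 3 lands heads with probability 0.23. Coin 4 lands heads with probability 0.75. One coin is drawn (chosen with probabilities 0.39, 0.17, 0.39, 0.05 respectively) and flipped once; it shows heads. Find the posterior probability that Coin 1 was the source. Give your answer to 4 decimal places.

Posterior probability ≈ 0.6225

Tabulate prior·likelihood by source: [1] prior 0.39, lik 0.66, product 0.2574; [2] prior 0.17, lik 0.17, product 0.02890; [3] prior 0.39, lik 0.23, product 0.08970; [4] prior 0.05, lik 0.75, product 0.03750.
Normalizing constant = 0.41350; the posterior for Coin 1 is its product over the sum, 0.2574/0.41350 = 0.6225.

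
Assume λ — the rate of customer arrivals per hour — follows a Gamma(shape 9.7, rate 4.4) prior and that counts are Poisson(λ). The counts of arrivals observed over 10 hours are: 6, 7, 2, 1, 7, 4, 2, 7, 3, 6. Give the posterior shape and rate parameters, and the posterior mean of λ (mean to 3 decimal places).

Posterior: Gamma(shape=54.7, rate=14.4); mean ≈ 3.799

The Poisson likelihood adds the total count to the shape and the number of exposure periods to the rate. Here ∑xᵢ = 45 and n = 10, so shape 9.7→54.7 and rate 4.4→14.4.
Posterior mean = shape/rate = 54.7/14.4 = 3.799.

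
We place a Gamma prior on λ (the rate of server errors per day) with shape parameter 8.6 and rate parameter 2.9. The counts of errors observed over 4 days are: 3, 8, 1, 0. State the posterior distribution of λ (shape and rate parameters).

The Poisson likelihood adds the total count to the shape and the number of exposure periods to the rate. Here ∑xᵢ = 12 and n = 4, so shape 8.6→20.6 and rate 2.9→6.9.

Posterior: Gamma(shape=20.6, rate=6.9)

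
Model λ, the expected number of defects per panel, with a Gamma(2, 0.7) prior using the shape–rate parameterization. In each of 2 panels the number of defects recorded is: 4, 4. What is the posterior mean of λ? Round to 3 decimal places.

Total count ∑xᵢ = 8 over n = 2 panels.
Gamma is conjugate to the Poisson likelihood: posterior is Gamma(shape = 2+8 = 10, rate = 0.7+2 = 2.7).
Posterior mean = shape/rate = 10/2.7 = 3.704.

Posterior mean ≈ 3.704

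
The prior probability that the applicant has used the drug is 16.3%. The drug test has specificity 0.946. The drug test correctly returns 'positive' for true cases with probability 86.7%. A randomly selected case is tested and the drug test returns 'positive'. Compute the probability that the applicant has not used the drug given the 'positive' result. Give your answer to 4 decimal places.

P(¬H | E) ≈ 0.2423

Let H be the event that the applicant has used the drug. P(H) = 0.163, so P(¬H) = 0.837. With E the 'positive' result, P(E|H) = 0.867 and P(E|¬H) = 0.054.
P(E) = 0.867·0.163 + 0.054·0.837 = 0.14132 + 0.045198 = 0.18652.
By Bayes' theorem, P(H|E) = 0.14132 / 0.18652 = 0.7577. Hence P(¬H|E) = 1 − 0.7577 = 0.2423.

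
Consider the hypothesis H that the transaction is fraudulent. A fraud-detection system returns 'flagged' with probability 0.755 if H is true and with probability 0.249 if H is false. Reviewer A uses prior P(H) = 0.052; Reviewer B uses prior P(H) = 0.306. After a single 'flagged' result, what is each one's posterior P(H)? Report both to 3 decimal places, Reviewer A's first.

Reviewer A: 0.143; Reviewer B: 0.572

P('+'|H) = 0.755, P('+'|¬H) = 0.249.
Reviewer A: numerator 0.755·0.052 = 0.039260; evidence = 0.039260+0.249·0.948 = 0.27531; posterior = 0.143.
Reviewer B: numerator 0.755·0.306 = 0.23103; evidence = 0.23103+0.249·0.694 = 0.40384; posterior = 0.572.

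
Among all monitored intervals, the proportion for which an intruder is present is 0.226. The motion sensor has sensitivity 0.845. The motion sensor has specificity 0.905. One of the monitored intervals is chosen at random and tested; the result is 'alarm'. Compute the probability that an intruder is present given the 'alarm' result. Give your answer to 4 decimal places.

P(H | E) ≈ 0.7220

Write H for 'an intruder is present'. Prior odds H:¬H = 0.226/0.774 = 0.29199. For the 'alarm' outcome, the likelihood ratio is 0.845/0.095 = 8.8947.
Posterior odds = 0.29199 × 8.8947 = 2.5972, so P(H|E) = 2.5972/(1+2.5972) = 0.7220.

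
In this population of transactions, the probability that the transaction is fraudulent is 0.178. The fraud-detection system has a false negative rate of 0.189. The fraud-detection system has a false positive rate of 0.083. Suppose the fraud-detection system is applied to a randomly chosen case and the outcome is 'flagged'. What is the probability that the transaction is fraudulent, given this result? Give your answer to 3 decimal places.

Let H be the event that the transaction is fraudulent. P(H) = 0.178, so P(¬H) = 0.822. With E the 'flagged' result, P(E|H) = 0.811 and P(E|¬H) = 0.083.
P(E) = 0.811·0.178 + 0.083·0.822 = 0.14436 + 0.068226 = 0.21258.
By Bayes' theorem, P(H|E) = 0.14436 / 0.21258 = 0.679.

P(H | E) ≈ 0.679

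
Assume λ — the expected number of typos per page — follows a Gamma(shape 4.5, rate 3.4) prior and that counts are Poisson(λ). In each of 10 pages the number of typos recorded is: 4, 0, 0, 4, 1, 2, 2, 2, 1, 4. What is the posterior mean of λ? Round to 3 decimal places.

Total count ∑xᵢ = 20 over n = 10 pages.
Gamma is conjugate to the Poisson likelihood: posterior is Gamma(shape = 4.5+20 = 24.5, rate = 3.4+10 = 13.4).
Posterior mean = shape/rate = 24.5/13.4 = 1.828.

Posterior mean ≈ 1.828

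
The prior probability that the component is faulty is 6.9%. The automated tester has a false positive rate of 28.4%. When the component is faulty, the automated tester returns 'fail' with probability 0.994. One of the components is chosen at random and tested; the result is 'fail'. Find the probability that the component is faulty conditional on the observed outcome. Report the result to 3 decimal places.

P(H | E) ≈ 0.206

Write H for 'the component is faulty'. Prior odds H:¬H = 0.069/0.931 = 0.074114. For the 'fail' outcome, the likelihood ratio is 0.994/0.284 = 3.5000.
Posterior odds = 0.074114 × 3.5000 = 0.25940, so P(H|E) = 0.25940/(1+0.25940) = 0.206.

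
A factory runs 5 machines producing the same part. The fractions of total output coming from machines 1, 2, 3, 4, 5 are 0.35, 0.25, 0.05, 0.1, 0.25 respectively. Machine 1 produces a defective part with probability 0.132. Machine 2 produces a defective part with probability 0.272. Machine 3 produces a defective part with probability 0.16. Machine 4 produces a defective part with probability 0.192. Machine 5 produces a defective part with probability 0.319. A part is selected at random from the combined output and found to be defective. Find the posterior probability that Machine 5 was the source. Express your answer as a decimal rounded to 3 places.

Tabulate prior·likelihood by source: [1] prior 0.35, lik 0.132, product 0.04620; [2] prior 0.25, lik 0.272, product 0.06800; [3] prior 0.05, lik 0.16, product 0.008000; [4] prior 0.1, lik 0.192, product 0.01920; [5] prior 0.25, lik 0.319, product 0.07975.
Normalizing constant = 0.22115; the posterior for Machine 5 is its product over the sum, 0.07975/0.22115 = 0.361.

Posterior probability ≈ 0.361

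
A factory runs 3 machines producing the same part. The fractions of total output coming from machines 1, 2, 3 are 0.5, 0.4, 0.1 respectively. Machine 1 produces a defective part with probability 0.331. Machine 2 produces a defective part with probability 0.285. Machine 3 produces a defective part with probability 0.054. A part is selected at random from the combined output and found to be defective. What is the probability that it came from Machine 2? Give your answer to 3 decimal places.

Posterior probability ≈ 0.400

P(defective|M1) = 0.331; P(defective|M2) = 0.285; P(defective|M3) = 0.054.
Prior × likelihood for each source: 0.5·0.331=0.1655, 0.4·0.285=0.1140, 0.1·0.054=0.005400. Summing gives P(defective) = 0.28490.
P(Machine 2 | defective) = 0.1140 / 0.28490 = 0.400.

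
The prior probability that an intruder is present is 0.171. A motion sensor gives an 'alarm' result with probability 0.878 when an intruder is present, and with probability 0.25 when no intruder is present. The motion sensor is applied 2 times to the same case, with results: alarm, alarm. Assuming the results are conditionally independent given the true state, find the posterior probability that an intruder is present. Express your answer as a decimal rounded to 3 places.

Let H be the event that an intruder is present; start with P(H) = 0.171. P('alarm'|H) = 0.878, P('alarm'|¬H) = 0.25.
Update on result 1 ('alarm'): P(H) ← 0.878·0.1710 / (0.878·0.1710 + 0.25·0.8290) = 0.15014/0.35739 = 0.4201.
Update on result 2 ('alarm'): P(H) ← 0.878·0.4201 / (0.878·0.4201 + 0.25·0.5799) = 0.36885/0.51382 = 0.7178.

Posterior P(H) ≈ 0.718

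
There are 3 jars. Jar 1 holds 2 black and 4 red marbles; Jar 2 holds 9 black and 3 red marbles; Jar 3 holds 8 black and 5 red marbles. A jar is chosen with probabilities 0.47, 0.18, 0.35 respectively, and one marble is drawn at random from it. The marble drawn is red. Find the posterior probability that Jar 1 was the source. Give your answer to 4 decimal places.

Tabulate prior·likelihood by source: [1] prior 0.47, lik 0.6667, product 0.3133; [2] prior 0.18, lik 0.25, product 0.04500; [3] prior 0.35, lik 0.3846, product 0.1346.
Normalizing constant = 0.49295; the posterior for Jar 1 is its product over the sum, 0.3133/0.49295 = 0.6356.

Posterior probability ≈ 0.6356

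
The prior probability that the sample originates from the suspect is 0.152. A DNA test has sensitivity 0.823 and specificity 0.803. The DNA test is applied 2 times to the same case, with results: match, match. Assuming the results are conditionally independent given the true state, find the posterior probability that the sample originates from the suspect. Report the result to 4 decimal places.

Let H be the event that the sample originates from the suspect; start with P(H) = 0.152. P('match'|H) = 0.823, P('match'|¬H) = 0.197.
Update on result 1 ('match'): P(H) ← 0.823·0.1520 / (0.823·0.1520 + 0.197·0.8480) = 0.12510/0.29215 = 0.4282.
Update on result 2 ('match'): P(H) ← 0.823·0.4282 / (0.823·0.4282 + 0.197·0.5718) = 0.35240/0.46505 = 0.7578.

Posterior P(H) ≈ 0.7578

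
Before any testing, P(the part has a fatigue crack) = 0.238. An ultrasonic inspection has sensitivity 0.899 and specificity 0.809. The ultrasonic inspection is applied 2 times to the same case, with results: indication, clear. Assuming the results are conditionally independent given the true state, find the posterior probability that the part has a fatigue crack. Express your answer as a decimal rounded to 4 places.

With H the event that the part has a fatigue crack, the joint likelihood of the observed sequence is P(data|H) = 0.899·0.101 = 0.090799 and P(data|¬H) = 0.191·0.809 = 0.15452.
Bayes: P(H|data) = 0.238·0.090799 / (0.238·0.090799 + 0.762·0.15452) = 0.021610/0.13935 = 0.1551.

Posterior P(H) ≈ 0.1551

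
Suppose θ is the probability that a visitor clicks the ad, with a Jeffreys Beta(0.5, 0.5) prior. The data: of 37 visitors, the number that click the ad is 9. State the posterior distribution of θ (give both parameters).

The binomial likelihood is conjugate to the Beta prior: with 9 successes and 28 failures, the posterior is Beta(0.5+9, 0.5+28) = Beta(9.5, 28.5).

Posterior: Beta(9.5, 28.5)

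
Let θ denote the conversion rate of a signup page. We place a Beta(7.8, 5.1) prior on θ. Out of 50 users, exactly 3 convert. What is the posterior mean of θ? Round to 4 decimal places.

The binomial likelihood is conjugate to the Beta prior: with 3 successes and 47 failures, the posterior is Beta(7.8+3, 5.1+47) = Beta(10.8, 52.1).
E[θ | data] = 10.8/(10.8+52.1) = 0.1717.

Posterior mean ≈ 0.1717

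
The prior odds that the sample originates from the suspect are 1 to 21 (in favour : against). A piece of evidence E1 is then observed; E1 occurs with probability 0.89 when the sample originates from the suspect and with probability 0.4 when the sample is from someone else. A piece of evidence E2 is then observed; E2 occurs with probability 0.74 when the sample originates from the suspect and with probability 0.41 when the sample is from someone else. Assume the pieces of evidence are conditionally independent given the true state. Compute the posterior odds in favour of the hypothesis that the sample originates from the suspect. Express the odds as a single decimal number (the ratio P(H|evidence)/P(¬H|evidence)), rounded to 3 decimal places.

Posterior odds ≈ 0.191

Prior odds = 1/21 = 0.047619. In log-odds, ln(0.047619) = -3.0445.
Add log likelihood ratios: ln(2.2250) + ln(1.8049) = 1.3902.
Posterior log-odds = -1.6543, so posterior odds = exp(-1.6543) = 0.19123.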